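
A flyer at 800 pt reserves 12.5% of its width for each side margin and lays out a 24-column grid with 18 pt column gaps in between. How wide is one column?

800 × (1 − 2·12.5%) = 800 × 75% = 600 pt for the columns.
600 − 23·18 = 186; ÷24 gives c = 7.75 pt.

7.75 pt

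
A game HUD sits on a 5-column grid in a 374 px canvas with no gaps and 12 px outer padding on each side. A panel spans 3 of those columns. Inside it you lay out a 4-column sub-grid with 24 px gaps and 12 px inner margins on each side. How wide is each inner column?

28.5 px

Outer content = 374 − 2·12 = 350 px.
With no gaps, each column is 350/5 = 70 px.
3-column span = 3·70 = 210 px.
Inner content = 210 − 2·12 = 186 px.
4d + 3·24 = 186 → 4d = 114 → d = 28.5 px.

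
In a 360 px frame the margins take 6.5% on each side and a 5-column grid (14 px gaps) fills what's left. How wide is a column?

51.44 px

360 × (1 − 2·6.5%) = 360 × 87% = 313.2 px for the columns.
5c + 4·14 = 313.2 → 5c = 257.2 → c = 51.44 px.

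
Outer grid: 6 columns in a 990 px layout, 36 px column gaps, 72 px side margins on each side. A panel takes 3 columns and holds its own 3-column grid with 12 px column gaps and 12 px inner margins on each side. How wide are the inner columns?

119 px

Outer content = 990 − 2·72 = 846 px.
Subtracting 5 column gaps of 36 leaves 666 for 6 columns, so c = 111 px.
Span of 3: 3·111 + 2·36 = 333 + 72 = 405 px.
Inner content = 405 − 2·12 = 381 px.
Subtracting 2 column gaps of 12 leaves 357 for 3 columns, so d = 119 px.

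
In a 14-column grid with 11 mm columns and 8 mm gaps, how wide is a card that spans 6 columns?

6 columns plus 5 gaps: 66 + 40 = 106 mm.

106 mm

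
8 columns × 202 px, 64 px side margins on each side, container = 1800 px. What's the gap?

8 px

Subtract both margins: 1800 − 2·64 = 1672 px.
8·202 + 7g = 1672 → 7g = 56 → g = 8 px.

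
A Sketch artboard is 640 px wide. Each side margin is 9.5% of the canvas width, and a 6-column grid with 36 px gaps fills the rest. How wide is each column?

640 × (1 − 2·9.5%) = 640 × 81% = 518.4 px for the columns.
6 columns + 5 gaps: 6c + 5·36 = 518.4.
6c = 518.4 − 180 = 338.4, so c = 56.4 px.

56.4 px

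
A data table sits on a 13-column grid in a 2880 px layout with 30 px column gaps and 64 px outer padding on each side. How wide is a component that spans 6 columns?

Content width = 2880 − 2·64 = 2752 px.
2752 − 12·30 = 2392; ÷13 gives c = 184 px.
6-column span = 6·184 + 5·30 = 1254 px.

1254 px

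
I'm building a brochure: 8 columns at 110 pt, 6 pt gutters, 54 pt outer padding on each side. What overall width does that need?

1030 pt

Total width: 2·54 + 8·110 + 7·6 = 1030 pt.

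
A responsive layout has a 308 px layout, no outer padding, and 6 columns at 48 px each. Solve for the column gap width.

4 px

Columns use 288 px, leaving 20 px across 5 column gaps = 4 px each.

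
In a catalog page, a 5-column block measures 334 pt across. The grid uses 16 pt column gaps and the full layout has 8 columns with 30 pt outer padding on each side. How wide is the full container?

5c + 4·16 = 334 → 5c = 270 → c = 54 pt.
Total width: 2·30 + 8·54 + 7·16 = 604 pt.

604 pt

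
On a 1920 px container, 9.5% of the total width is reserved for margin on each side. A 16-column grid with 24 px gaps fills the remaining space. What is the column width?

1920 × (1 − 2·9.5%) = 1920 × 81% = 1555.2 px for the columns.
16c + 15·24 = 1555.2 → 16c = 1195.2 → c = 74.7 px.

74.7 px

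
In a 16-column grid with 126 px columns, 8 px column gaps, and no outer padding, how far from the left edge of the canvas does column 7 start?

No margin, so column 7 starts at 6·(column + gutter) = 6·134 = 804 px.

804 px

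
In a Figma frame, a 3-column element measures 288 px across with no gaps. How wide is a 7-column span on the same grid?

672 px

3c = 288 → c = 96 px.
With no gaps, 7 columns span 7·96 = 672 px.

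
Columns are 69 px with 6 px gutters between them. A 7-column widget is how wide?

7 columns plus 6 gutters: 483 + 36 = 519 px.

519 px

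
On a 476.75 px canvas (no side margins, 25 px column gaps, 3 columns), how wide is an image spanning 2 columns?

Subtracting 2 column gaps of 25 leaves 426.75 for 3 columns, so c = 142.25 px.
Span of 2: 2·142.25 + 1·25 = 284.5 + 25 = 309.5 px.

309.5 px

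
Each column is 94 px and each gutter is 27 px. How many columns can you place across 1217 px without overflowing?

10 columns

k columns need k·94 + (k−1)·27 = k·121 − 27.
k·121 − 27 ≤ 1217 → k ≤ 1244 / 121 ≈ 10.28, so k = 10.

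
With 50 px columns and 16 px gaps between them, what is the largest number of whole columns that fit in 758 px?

11 columns

Each extra column adds 50 + 16 = 66 px.
(758 + 16) / 66 = 11.73, so 11 columns fit.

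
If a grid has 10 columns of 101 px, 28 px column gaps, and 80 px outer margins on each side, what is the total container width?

Container = 2·80 + 10·101 + 9·28 = 160 + 1010 + 252 = 1422 px.

1422 px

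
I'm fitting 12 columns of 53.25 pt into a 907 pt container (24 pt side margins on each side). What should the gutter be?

Take off 48 pt of margins, leaving 859 pt.
12 columns take 12·53.25 = 639 pt; remaining 220 splits into 11 gutters.
g = 220 / 11 = 20 pt.

20 pt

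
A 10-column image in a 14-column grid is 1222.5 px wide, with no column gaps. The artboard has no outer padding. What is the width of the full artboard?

1711.5 px

With no column gaps, each column is 1222.5/10 = 122.25 px.
Artboard = 14·122.25 = 1711.5 = 1711.5 px.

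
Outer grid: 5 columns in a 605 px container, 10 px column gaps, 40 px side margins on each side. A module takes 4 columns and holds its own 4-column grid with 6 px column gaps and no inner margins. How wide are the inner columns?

Inside the margins: 605 − 80 = 525 px.
5c + 4·10 = 525 → 5c = 485 → c = 97 px.
4-column span = 4·97 + 3·10 = 418 px.
4d + 3·6 = 418 → 4d = 400 → d = 100 px.

100 px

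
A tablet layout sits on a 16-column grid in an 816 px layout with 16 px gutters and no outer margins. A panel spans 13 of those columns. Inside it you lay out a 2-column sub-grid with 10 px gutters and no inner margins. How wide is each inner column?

325 px

16 columns + 15 gutters: 16c + 15·16 = 816.
16c = 816 − 240 = 576, so c = 36 px.
Span of 13: 13·36 + 12·16 = 468 + 192 = 660 px.
2 columns + 1 gutter: 2d + 1·10 = 660.
2d = 660 − 10 = 650, so d = 325 px.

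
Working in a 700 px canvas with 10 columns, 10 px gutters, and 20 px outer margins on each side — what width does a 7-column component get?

Content width = 700 − 2·20 = 660 px.
10 columns + 9 gutters: 10c + 9·10 = 660.
10c = 660 − 90 = 570, so c = 57 px.
7-column span = 7·57 + 6·10 = 459 px.

459 px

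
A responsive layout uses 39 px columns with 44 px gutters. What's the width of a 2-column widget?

Span of 2: 2·39 + 1·44 = 78 + 44 = 122 px.

122 px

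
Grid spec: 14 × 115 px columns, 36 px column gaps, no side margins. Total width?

2078 px

Total width: 14·115 + 13·36 = 2078 px.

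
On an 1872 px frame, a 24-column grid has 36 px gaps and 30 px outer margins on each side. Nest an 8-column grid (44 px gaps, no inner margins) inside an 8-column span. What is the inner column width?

Take off 60 px of margins, leaving 1812 px.
24c + 23·36 = 1812 → 24c = 984 → c = 41 px.
8-column span = 8·41 + 7·36 = 580 px.
8d + 7·44 = 580 → 8d = 272 → d = 34 px.

34 px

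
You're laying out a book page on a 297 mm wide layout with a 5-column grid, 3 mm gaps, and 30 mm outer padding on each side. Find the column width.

Take off 60 mm of margins, leaving 237 mm.
5c + 4·3 = 237 → 5c = 225 → c = 45 mm.

45 mm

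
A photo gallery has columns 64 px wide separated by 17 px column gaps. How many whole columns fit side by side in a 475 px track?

6 columns

6 columns: 6·64 + 5·17 = 469 px ≤ 475.
7 columns: 550 px > 475. So 6.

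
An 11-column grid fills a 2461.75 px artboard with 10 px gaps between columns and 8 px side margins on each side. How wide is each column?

Take off 16 px of margins, leaving 2445.75 px.
11 columns + 10 gaps: 11c + 10·10 = 2445.75.
11c = 2445.75 − 100 = 2345.75, so c = 213.25 px.

213.25 px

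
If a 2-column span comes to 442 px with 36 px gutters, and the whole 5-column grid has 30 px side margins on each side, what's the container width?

2c + 1·36 = 442 → 2c = 406 → c = 203 px.
Total width: 2·30 + 5·203 + 4·36 = 1219 px.

1219 px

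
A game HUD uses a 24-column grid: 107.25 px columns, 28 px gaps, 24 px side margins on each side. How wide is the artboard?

Artboard = 2·24 + 24·107.25 + 23·28 = 48 + 2574 + 644 = 3266 px.

3266 px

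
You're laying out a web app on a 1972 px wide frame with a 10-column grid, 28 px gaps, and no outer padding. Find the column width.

172 px

10 columns + 9 gaps: 10c + 9·28 = 1972.
10c = 1972 − 252 = 1720, so c = 172 px.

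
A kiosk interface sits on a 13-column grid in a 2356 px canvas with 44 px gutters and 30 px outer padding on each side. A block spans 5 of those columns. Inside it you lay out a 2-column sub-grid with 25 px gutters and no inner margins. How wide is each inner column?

Outer content = 2356 − 2·30 = 2296 px.
2296 − 12·44 = 1768; ÷13 gives c = 136 px.
Span of 5: 5·136 + 4·44 = 680 + 176 = 856 px.
Subtracting 1 gutter of 25 leaves 831 for 2 columns, so d = 415.5 px.

415.5 px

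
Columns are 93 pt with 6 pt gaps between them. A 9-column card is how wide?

Span of 9: 9·93 + 8·6 = 837 + 48 = 885 pt.

885 pt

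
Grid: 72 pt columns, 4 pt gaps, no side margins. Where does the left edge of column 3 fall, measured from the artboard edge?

No margin, so column 3 starts at 2·(column + gutter) = 2·76 = 152 pt.

152 pt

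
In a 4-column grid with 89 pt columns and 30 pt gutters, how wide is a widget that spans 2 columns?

208 pt

2-column span = 2·89 + 1·30 = 208 pt.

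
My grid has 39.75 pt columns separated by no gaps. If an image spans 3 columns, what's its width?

3-column span = 3·39.75 = 119.25 pt.

119.25 pt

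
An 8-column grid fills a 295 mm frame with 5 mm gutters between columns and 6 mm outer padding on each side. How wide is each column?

31 mm

Content width = 295 − 2·6 = 283 mm.
8c + 7·5 = 283 → 8c = 248 → c = 31 mm.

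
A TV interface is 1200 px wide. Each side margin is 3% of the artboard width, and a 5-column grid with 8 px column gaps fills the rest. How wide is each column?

219.2 px

Margins: 3% × 1200 = 36 px each, so content = 1200 − 72 = 1128 px.
5c + 4·8 = 1128 → 5c = 1096 → c = 219.2 px.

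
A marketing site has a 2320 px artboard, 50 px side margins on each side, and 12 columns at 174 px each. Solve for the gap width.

Take off 100 px of margins, leaving 2220 px.
Columns use 2088 px, leaving 132 px across 11 gaps = 12 px each.

12 px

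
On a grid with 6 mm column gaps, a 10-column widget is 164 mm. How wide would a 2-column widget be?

10 columns + 9 column gaps: 10c + 9·6 = 164.
10c = 164 − 54 = 110, so c = 11 mm.
2-column span = 2·11 + 1·6 = 28 mm.

28 mm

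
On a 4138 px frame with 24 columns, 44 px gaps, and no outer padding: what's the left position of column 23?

24c + 23·44 = 4138 → 24c = 3126 → c = 130.25 px.
Each column+gutter stride is 174.25 px; with no margin, 22 of them is 3833.5 px.

3833.5 px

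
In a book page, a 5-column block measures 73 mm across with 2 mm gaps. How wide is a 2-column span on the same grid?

73 − 4·2 = 65; ÷5 gives c = 13 mm.
2-column span = 2·13 + 1·2 = 28 mm.

28 mm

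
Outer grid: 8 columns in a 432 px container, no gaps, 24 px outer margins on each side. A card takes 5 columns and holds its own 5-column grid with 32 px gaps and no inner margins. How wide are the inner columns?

Subtract both margins: 432 − 2·24 = 384 px.
8c = 384 → c = 48 px.
With no gaps, 5 columns span 5·48 = 240 px.
Subtracting 4 gaps of 32 leaves 112 for 5 columns, so d = 22.4 px.

22.4 px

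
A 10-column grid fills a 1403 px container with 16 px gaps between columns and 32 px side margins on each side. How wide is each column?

119.5 px

Inside the margins: 1403 − 64 = 1339 px.
10c + 9·16 = 1339 → 10c = 1195 → c = 119.5 px.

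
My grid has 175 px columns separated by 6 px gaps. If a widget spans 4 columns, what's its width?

718 px

Span of 4: 4·175 + 3·6 = 700 + 18 = 718 px.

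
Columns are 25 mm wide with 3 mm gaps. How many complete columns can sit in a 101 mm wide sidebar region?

k columns need k·25 + (k−1)·3 = k·28 − 3.
k·28 − 3 ≤ 101 → k ≤ 104 / 28 ≈ 3.71, so k = 3.

3 columns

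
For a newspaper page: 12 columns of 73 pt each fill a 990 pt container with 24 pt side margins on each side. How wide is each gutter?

Take off 48 pt of margins, leaving 942 pt.
Columns use 876 pt, leaving 66 pt across 11 gutters = 6 pt each.

6 pt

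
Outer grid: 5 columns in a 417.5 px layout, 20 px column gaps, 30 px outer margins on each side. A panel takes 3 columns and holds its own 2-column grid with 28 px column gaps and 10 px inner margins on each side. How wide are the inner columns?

Take off 60 px of margins, leaving 357.5 px.
357.5 − 4·20 = 277.5; ÷5 gives c = 55.5 px.
3-column span = 3·55.5 + 2·20 = 206.5 px.
Inner content = 206.5 − 2·10 = 186.5 px.
2 columns + 1 column gap: 2d + 1·28 = 186.5.
2d = 186.5 − 28 = 158.5, so d = 79.25 px.

79.25 px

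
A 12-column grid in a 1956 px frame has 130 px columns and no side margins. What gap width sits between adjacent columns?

Columns use 1560 px, leaving 396 px across 11 gaps = 36 px each.

36 px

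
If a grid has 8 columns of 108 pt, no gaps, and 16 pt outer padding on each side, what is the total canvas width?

Canvas = 2·16 + 8·108 = 32 + 864 = 896 pt.

896 pt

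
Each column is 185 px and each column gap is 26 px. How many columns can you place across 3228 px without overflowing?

Each extra column adds 185 + 26 = 211 px.
(3228 + 26) / 211 = 15.42, so 15 columns fit.

15 columns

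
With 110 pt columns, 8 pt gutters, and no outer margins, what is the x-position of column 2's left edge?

No margin, so column 2 starts at 1·(column + gutter) = 1·118 = 118 pt.

118 pt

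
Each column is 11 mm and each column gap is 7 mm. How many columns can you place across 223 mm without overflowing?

12 columns

12 columns: 12·11 + 11·7 = 209 mm ≤ 223.
13 columns: 227 mm > 223. So 12.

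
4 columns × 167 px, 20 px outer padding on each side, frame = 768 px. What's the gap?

Inside the margins: 768 − 40 = 728 px.
4·167 + 3g = 728 → 3g = 60 → g = 20 px.

20 px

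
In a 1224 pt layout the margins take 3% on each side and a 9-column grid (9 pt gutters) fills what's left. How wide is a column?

119.84 pt

1224 × (1 − 2·3%) = 1224 × 94% = 1150.56 pt for the columns.
Subtracting 8 gutters of 9 leaves 1078.56 for 9 columns, so c = 119.84 pt.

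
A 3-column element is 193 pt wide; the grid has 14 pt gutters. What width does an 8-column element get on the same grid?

3 columns + 2 gutters: 3c + 2·14 = 193.
3c = 193 − 28 = 165, so c = 55 pt.
8 columns plus 7 gutters: 440 + 98 = 538 pt.

538 pt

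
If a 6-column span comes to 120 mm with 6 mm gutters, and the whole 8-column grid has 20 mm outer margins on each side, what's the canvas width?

202 mm

6 columns + 5 gutters: 6c + 5·6 = 120.
6c = 120 − 30 = 90, so c = 15 mm.
Total width: 2·20 + 8·15 + 7·6 = 202 mm.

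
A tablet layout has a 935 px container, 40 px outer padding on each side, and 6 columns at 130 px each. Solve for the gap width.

15 px

Subtract both margins: 935 − 2·40 = 855 px.
6 columns take 6·130 = 780 px; remaining 75 splits into 5 gaps.
g = 75 / 5 = 15 px.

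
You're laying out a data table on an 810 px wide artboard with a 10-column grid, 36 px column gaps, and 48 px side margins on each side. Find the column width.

39 px

Inside the margins: 810 − 96 = 714 px.
714 − 9·36 = 390; ÷10 gives c = 39 px.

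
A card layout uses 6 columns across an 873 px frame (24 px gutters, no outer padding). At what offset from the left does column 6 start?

747.5 px

873 − 5·24 = 753; ÷6 gives c = 125.5 px.
No margin, so column 6 starts at 5·(column + gutter) = 5·149.5 = 747.5 px.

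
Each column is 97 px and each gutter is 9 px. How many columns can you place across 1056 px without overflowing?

10 columns

k columns need k·97 + (k−1)·9 = k·106 − 9.
k·106 − 9 ≤ 1056 → k ≤ 1065 / 106 ≈ 10.05, so k = 10.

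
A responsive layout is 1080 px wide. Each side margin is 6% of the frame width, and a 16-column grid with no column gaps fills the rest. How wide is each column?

59.4 px

Margins: 6% × 1080 = 64.8 px each, so content = 1080 − 129.6 = 950.4 px.
With no column gaps, each column is 950.4/16 = 59.4 px.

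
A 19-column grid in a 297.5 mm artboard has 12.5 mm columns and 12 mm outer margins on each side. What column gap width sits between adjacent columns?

2 mm

Subtract both margins: 297.5 − 2·12 = 273.5 mm.
Columns use 237.5 mm, leaving 36 mm across 18 column gaps = 2 mm each.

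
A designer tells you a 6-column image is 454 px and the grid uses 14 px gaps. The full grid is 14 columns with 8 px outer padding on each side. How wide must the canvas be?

Subtracting 5 gaps of 14 leaves 384 for 6 columns, so c = 64 px.
Canvas = 2·8 + 14·64 + 13·14 = 16 + 896 + 182 = 1094 px.

1094 px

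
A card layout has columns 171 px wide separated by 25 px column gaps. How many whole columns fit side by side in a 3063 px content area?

15 columns

15 columns: 15·171 + 14·25 = 2915 px ≤ 3063.
16 columns: 3111 px > 3063. So 15.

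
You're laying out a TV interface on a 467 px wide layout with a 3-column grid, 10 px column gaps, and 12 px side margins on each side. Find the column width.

Inside the margins: 467 − 24 = 443 px.
Subtracting 2 column gaps of 10 leaves 423 for 3 columns, so c = 141 px.

141 px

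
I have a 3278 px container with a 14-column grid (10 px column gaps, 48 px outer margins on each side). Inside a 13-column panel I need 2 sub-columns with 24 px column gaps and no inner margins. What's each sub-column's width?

1465 px

Take off 96 px of margins, leaving 3182 px.
Subtracting 13 column gaps of 10 leaves 3052 for 14 columns, so c = 218 px.
13 columns plus 12 column gaps: 2834 + 120 = 2954 px.
Subtracting 1 column gap of 24 leaves 2930 for 2 columns, so d = 1465 px.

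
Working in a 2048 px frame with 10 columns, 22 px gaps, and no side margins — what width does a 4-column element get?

Subtracting 9 gaps of 22 leaves 1850 for 10 columns, so c = 185 px.
Span of 4: 4·185 + 3·22 = 740 + 66 = 806 px.

806 px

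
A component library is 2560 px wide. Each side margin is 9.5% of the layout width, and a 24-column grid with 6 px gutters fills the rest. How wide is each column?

80.65 px

2560 × (1 − 2·9.5%) = 2560 × 81% = 2073.6 px for the columns.
24c + 23·6 = 2073.6 → 24c = 1935.6 → c = 80.65 px.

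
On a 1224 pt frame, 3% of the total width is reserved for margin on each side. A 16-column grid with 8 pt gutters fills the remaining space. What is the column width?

Margins: 3% × 1224 = 36.72 pt each, so content = 1224 − 73.44 = 1150.56 pt.
16 columns + 15 gutters: 16c + 15·8 = 1150.56.
16c = 1150.56 − 120 = 1030.56, so c = 64.41 pt.

64.41 pt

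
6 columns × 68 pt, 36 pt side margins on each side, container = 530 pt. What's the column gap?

10 pt

Subtract both margins: 530 − 2·36 = 458 pt.
Columns use 408 pt, leaving 50 pt across 5 column gaps = 10 pt each.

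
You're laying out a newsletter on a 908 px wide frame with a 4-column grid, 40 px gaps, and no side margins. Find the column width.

197 px

908 − 3·40 = 788; ÷4 gives c = 197 px.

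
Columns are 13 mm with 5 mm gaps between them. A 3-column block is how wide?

49 mm

3-column span = 3·13 + 2·5 = 49 mm.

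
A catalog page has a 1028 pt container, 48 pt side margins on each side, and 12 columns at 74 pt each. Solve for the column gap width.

Content width = 1028 − 2·48 = 932 pt.
Columns use 888 pt, leaving 44 pt across 11 column gaps = 4 pt each.

4 pt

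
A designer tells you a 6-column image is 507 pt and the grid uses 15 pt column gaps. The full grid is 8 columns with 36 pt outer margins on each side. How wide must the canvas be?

6c + 5·15 = 507 → 6c = 432 → c = 72 pt.
Adding margins, columns and gutters: 72 + 576 + 105 = 753 pt.

753 pt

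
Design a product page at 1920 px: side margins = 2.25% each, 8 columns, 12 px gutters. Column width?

Margins: 2.25% × 1920 = 43.2 px each, so content = 1920 − 86.4 = 1833.6 px.
1833.6 − 7·12 = 1749.6; ÷8 gives c = 218.7 px.

218.7 px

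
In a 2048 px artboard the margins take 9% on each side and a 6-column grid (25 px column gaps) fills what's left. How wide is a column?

Each margin = 9% of 2048 = 184.32 px; content = 2048 − 2·184.32 = 1679.36 px.
6 columns + 5 column gaps: 6c + 5·25 = 1679.36.
6c = 1679.36 − 125 = 1554.36, so c = 259.06 px.

259.06 px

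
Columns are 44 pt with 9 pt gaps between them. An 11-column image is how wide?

574 pt

11 columns plus 10 gaps: 484 + 90 = 574 pt.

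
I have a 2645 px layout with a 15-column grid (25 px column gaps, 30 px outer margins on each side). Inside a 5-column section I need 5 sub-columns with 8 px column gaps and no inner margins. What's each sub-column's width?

162.6 px

Outer content = 2645 − 2·30 = 2585 px.
15 columns + 14 column gaps: 15c + 14·25 = 2585.
15c = 2585 − 350 = 2235, so c = 149 px.
Span of 5: 5·149 + 4·25 = 745 + 100 = 845 px.
5d + 4·8 = 845 → 5d = 813 → d = 162.6 px.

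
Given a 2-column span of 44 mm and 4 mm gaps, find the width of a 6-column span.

140 mm

2c + 1·4 = 44 → 2c = 40 → c = 20 mm.
6 columns plus 5 gaps: 120 + 20 = 140 mm.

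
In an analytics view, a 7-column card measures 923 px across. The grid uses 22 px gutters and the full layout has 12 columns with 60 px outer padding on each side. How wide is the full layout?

1718 px

923 − 6·22 = 791; ÷7 gives c = 113 px.
Layout = 2·60 + 12·113 + 11·22 = 120 + 1356 + 242 = 1718 px.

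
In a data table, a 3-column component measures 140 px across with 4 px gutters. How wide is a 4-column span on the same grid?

188 px

140 − 2·4 = 132; ÷3 gives c = 44 px.
4 columns plus 3 gutters: 176 + 12 = 188 px.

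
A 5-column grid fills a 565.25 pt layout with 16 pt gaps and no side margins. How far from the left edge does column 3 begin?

Subtracting 4 gaps of 16 leaves 501.25 for 5 columns, so c = 100.25 pt.
Before column 3: 2 columns + 2 gaps.
Offset = 2·(100.25 + 16) = 2·116.25 = 232.5 pt.

232.5 pt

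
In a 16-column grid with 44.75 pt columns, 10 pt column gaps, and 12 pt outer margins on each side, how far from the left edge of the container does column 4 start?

176.25 pt

Before column 4: the margin + 3 columns + 3 column gaps.
Offset = 12 + 3·(44.75 + 10) = 12 + 164.25 = 176.25 pt.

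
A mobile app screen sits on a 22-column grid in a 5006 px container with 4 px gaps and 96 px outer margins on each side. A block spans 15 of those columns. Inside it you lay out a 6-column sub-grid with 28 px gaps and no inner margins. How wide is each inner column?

523.5 px

Subtract both margins: 5006 − 2·96 = 4814 px.
22c + 21·4 = 4814 → 22c = 4730 → c = 215 px.
Span of 15: 15·215 + 14·4 = 3225 + 56 = 3281 px.
6d + 5·28 = 3281 → 6d = 3141 → d = 523.5 px.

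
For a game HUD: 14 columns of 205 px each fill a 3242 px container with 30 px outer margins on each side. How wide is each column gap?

24 px

Content width = 3242 − 2·30 = 3182 px.
Columns use 2870 px, leaving 312 px across 13 column gaps = 24 px each.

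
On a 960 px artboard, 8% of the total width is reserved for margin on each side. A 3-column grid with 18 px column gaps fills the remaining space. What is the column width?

960 × (1 − 2·8%) = 960 × 84% = 806.4 px for the columns.
Subtracting 2 column gaps of 18 leaves 770.4 for 3 columns, so c = 256.8 px.

256.8 px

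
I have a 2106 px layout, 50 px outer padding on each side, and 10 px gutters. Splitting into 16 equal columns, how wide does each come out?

116 px

Subtract both margins: 2106 − 2·50 = 2006 px.
2006 − 15·10 = 1856; ÷16 gives c = 116 px.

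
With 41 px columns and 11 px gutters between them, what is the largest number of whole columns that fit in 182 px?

3 columns

Each extra column adds 41 + 11 = 52 px.
(182 + 11) / 52 = 3.71, so 3 columns fit.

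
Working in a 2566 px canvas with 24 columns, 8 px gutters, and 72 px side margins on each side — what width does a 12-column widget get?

1207 px

Inside the margins: 2566 − 144 = 2422 px.
2422 − 23·8 = 2238; ÷24 gives c = 93.25 px.
Span of 12: 12·93.25 + 11·8 = 1119 + 88 = 1207 px.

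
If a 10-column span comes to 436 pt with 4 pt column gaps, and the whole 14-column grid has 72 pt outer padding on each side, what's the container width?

10c + 9·4 = 436 → 10c = 400 → c = 40 pt.
Adding margins, columns and gutters: 144 + 560 + 52 = 756 pt.

756 pt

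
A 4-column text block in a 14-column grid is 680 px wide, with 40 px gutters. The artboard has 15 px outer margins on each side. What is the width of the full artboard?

680 − 3·40 = 560; ÷4 gives c = 140 px.
Artboard = 2·15 + 14·140 + 13·40 = 30 + 1960 + 520 = 2510 px.

2510 px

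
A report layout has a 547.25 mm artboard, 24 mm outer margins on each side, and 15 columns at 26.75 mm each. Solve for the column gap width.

Inside the margins: 547.25 − 48 = 499.25 mm.
15·26.75 + 14g = 499.25 → 14g = 98 → g = 7 mm.

7 mm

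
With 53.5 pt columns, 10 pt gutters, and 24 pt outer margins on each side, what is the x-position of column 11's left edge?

Column 11 starts at margin + 10·(column + gutter) = 24 + 10·63.5 = 659 pt.

659 pt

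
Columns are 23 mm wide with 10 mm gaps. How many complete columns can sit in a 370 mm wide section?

Each extra column adds 23 + 10 = 33 mm.
(370 + 10) / 33 = 11.52, so 11 columns fit.

11 columns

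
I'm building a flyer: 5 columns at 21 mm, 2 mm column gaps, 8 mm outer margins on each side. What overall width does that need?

Adding margins, columns and gutters: 16 + 105 + 8 = 129 mm.

129 mm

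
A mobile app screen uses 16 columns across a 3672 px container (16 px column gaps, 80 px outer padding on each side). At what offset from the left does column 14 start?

2946.5 px

Take off 160 px of margins, leaving 3512 px.
16 columns + 15 column gaps: 16c + 15·16 = 3512.
16c = 3512 − 240 = 3272, so c = 204.5 px.
Column 14 starts at margin + 13·(column + gutter) = 80 + 13·220.5 = 2946.5 px.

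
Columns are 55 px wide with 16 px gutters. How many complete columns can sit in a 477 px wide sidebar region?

Each extra column adds 55 + 16 = 71 px.
(477 + 16) / 71 = 6.94, so 6 columns fit.

6 columns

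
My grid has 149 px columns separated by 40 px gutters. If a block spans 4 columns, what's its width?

716 px

4 columns plus 3 gutters: 596 + 120 = 716 px.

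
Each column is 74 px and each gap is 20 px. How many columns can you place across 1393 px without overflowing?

15 columns

Each extra column adds 74 + 20 = 94 px.
(1393 + 20) / 94 = 15.03, so 15 columns fit.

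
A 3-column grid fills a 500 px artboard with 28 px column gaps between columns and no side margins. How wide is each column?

148 px

3 columns + 2 column gaps: 3c + 2·28 = 500.
3c = 500 − 56 = 444, so c = 148 px.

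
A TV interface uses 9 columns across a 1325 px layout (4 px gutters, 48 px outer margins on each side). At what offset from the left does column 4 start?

Content = 1325 − 2·48 = 1229 px.
9 columns + 8 gutters: 9c + 8·4 = 1229.
9c = 1229 − 32 = 1197, so c = 133 px.
Before column 4: the margin + 3 columns + 3 gutters.
Offset = 48 + 3·(133 + 4) = 48 + 411 = 459 px.

459 px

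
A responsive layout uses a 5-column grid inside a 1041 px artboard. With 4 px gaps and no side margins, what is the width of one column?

5c + 4·4 = 1041 → 5c = 1025 → c = 205 px.

205 px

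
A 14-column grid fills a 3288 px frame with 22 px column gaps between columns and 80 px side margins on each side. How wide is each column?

203 px

Inside the margins: 3288 − 160 = 3128 px.
Subtracting 13 column gaps of 22 leaves 2842 for 14 columns, so c = 203 px.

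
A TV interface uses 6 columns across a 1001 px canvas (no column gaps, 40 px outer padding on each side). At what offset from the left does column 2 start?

Content = 1001 − 2·40 = 921 px.
921 / 6 = 153.5 px per column.
Before column 2: the margin + 1 column + 1 column gap.
Offset = 40 + 1·(153.5 + 0) = 40 + 153.5 = 193.5 px.

193.5 px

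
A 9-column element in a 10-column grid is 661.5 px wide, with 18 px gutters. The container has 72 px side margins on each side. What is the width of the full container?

881 px

Subtracting 8 gutters of 18 leaves 517.5 for 9 columns, so c = 57.5 px.
Adding margins, columns and gutters: 144 + 575 + 162 = 881 px.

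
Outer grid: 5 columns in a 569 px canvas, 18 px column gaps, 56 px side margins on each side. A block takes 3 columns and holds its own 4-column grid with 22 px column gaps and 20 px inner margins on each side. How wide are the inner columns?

Inside the margins: 569 − 112 = 457 px.
5 columns + 4 column gaps: 5c + 4·18 = 457.
5c = 457 − 72 = 385, so c = 77 px.
Span of 3: 3·77 + 2·18 = 231 + 36 = 267 px.
Inner content = 267 − 2·20 = 227 px.
4d + 3·22 = 227 → 4d = 161 → d = 40.25 px.

40.25 px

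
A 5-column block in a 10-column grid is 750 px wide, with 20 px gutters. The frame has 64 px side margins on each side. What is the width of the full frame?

5 columns + 4 gutters: 5c + 4·20 = 750.
5c = 750 − 80 = 670, so c = 134 px.
Adding margins, columns and gutters: 128 + 1340 + 180 = 1648 px.

1648 px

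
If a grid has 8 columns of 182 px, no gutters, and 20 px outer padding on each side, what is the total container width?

1496 px

Total width: 2·20 + 8·182 = 1496 px.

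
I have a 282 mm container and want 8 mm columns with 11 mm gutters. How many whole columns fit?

15 columns: 15·8 + 14·11 = 274 mm ≤ 282.
16 columns: 293 mm > 282. So 15.

15 columns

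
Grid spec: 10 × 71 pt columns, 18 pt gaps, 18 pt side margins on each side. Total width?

Total width: 2·18 + 10·71 + 9·18 = 908 pt.

908 pt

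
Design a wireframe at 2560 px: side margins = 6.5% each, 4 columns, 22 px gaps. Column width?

Each margin = 6.5% of 2560 = 166.4 px; content = 2560 − 2·166.4 = 2227.2 px.
Subtracting 3 gaps of 22 leaves 2161.2 for 4 columns, so c = 540.3 px.

540.3 px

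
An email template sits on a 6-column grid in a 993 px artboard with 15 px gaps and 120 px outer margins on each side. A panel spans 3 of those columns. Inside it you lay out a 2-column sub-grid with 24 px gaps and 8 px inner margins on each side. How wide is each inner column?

164.5 px

Inside the margins: 993 − 240 = 753 px.
6c + 5·15 = 753 → 6c = 678 → c = 113 px.
3-column span = 3·113 + 2·15 = 369 px.
Inner content = 369 − 2·8 = 353 px.
2 columns + 1 gap: 2d + 1·24 = 353.
2d = 353 − 24 = 329, so d = 164.5 px.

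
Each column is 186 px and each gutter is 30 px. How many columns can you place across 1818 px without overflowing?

k columns need k·186 + (k−1)·30 = k·216 − 30.
k·216 − 30 ≤ 1818 → k ≤ 1848 / 216 ≈ 8.56, so k = 8.

8 columns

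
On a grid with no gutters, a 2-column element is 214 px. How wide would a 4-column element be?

2c = 214 → c = 107 px.
With no gutters, 4 columns span 4·107 = 428 px.

428 px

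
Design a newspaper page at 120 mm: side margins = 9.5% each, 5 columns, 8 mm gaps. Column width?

13.04 mm

120 × (1 − 2·9.5%) = 120 × 81% = 97.2 mm for the columns.
Subtracting 4 gaps of 8 leaves 65.2 for 5 columns, so c = 13.04 mm.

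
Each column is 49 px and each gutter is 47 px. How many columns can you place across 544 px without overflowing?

Each extra column adds 49 + 47 = 96 px.
(544 + 47) / 96 = 6.16, so 6 columns fit.

6 columns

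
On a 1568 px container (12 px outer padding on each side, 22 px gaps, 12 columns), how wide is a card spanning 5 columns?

630.5 px

Content width = 1568 − 2·12 = 1544 px.
Subtracting 11 gaps of 22 leaves 1302 for 12 columns, so c = 108.5 px.
5-column span = 5·108.5 + 4·22 = 630.5 px.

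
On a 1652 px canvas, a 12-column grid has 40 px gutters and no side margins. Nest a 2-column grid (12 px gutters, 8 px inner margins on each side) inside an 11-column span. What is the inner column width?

12c + 11·40 = 1652 → 12c = 1212 → c = 101 px.
Span of 11: 11·101 + 10·40 = 1111 + 400 = 1511 px.
Inner content = 1511 − 2·8 = 1495 px.
2 columns + 1 gutter: 2d + 1·12 = 1495.
2d = 1495 − 12 = 1483, so d = 741.5 px.

741.5 px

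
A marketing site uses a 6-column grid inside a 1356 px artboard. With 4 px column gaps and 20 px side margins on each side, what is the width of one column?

216 px

Content width = 1356 − 2·20 = 1316 px.
1316 − 5·4 = 1296; ÷6 gives c = 216 px.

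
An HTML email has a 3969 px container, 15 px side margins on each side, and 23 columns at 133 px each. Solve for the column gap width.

40 px

Content width = 3969 − 2·15 = 3939 px.
23 columns take 23·133 = 3059 px; remaining 880 splits into 22 column gaps.
g = 880 / 22 = 40 px.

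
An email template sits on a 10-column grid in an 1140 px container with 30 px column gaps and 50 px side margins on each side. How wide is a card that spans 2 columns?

Take off 100 px of margins, leaving 1040 px.
10c + 9·30 = 1040 → 10c = 770 → c = 77 px.
2-column span = 2·77 + 1·30 = 184 px.

184 px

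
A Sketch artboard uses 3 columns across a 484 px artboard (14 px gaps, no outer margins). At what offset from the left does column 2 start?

166 px

3 columns + 2 gaps: 3c + 2·14 = 484.
3c = 484 − 28 = 456, so c = 152 px.
Each column+gutter stride is 166 px; with no margin, 1 of them is 166 px.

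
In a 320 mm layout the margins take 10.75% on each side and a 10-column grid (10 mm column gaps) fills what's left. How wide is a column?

16.12 mm

Margins: 10.75% × 320 = 34.4 mm each, so content = 320 − 68.8 = 251.2 mm.
Subtracting 9 column gaps of 10 leaves 161.2 for 10 columns, so c = 16.12 mm.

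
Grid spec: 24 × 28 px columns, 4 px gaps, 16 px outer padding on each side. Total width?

796 px

Total width: 2·16 + 24·28 + 23·4 = 796 px.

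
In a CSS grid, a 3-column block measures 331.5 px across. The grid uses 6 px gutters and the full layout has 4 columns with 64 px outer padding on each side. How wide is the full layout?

Subtracting 2 gutters of 6 leaves 319.5 for 3 columns, so c = 106.5 px.
Layout = 2·64 + 4·106.5 + 3·6 = 128 + 426 + 18 = 572 px.

572 px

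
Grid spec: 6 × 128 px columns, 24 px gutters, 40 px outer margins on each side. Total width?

Layout = 2·40 + 6·128 + 5·24 = 80 + 768 + 120 = 968 px.

968 px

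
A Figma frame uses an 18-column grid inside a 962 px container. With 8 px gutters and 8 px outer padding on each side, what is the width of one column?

45 px

Content width = 962 − 2·8 = 946 px.
18c + 17·8 = 946 → 18c = 810 → c = 45 px.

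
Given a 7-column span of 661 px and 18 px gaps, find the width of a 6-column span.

7c + 6·18 = 661 → 7c = 553 → c = 79 px.
6-column span = 6·79 + 5·18 = 564 px.

564 px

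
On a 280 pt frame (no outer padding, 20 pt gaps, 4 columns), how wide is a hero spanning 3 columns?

205 pt

Subtracting 3 gaps of 20 leaves 220 for 4 columns, so c = 55 pt.
3-column span = 3·55 + 2·20 = 205 pt.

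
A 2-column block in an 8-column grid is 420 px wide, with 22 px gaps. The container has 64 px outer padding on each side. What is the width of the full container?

2c + 1·22 = 420 → 2c = 398 → c = 199 px.
Container = 2·64 + 8·199 + 7·22 = 128 + 1592 + 154 = 1874 px.

1874 px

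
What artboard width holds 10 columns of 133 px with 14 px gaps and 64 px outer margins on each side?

1584 px

Artboard = 2·64 + 10·133 + 9·14 = 128 + 1330 + 126 = 1584 px.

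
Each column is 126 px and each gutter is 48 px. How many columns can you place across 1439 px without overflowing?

Each extra column adds 126 + 48 = 174 px.
(1439 + 48) / 174 = 8.55, so 8 columns fit.

8 columns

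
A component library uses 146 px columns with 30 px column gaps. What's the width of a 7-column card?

1202 px

7-column span = 7·146 + 6·30 = 1202 px.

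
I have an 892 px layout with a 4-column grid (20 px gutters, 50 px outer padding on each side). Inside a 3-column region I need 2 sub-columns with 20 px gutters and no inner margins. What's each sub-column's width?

284.5 px

Inside the margins: 892 − 100 = 792 px.
792 − 3·20 = 732; ÷4 gives c = 183 px.
3 columns plus 2 gutters: 549 + 40 = 589 px.
2d + 1·20 = 589 → 2d = 569 → d = 284.5 px.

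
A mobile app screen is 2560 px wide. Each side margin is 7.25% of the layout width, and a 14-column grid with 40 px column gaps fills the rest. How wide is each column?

Margins: 7.25% × 2560 = 185.6 px each, so content = 2560 − 371.2 = 2188.8 px.
14 columns + 13 column gaps: 14c + 13·40 = 2188.8.
14c = 2188.8 − 520 = 1668.8, so c = 119.2 px.

119.2 px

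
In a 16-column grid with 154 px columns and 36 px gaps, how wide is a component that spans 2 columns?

344 px

2-column span = 2·154 + 1·36 = 344 px.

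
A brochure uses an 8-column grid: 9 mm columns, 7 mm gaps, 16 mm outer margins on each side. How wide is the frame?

153 mm

Adding margins, columns and gutters: 32 + 72 + 49 = 153 mm.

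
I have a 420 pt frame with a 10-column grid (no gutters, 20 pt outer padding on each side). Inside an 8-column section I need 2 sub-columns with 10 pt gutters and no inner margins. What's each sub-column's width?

Subtract both margins: 420 − 2·20 = 380 pt.
380 / 10 = 38 pt per column.
8-column span = 8·38 = 304 pt.
2d + 1·10 = 304 → 2d = 294 → d = 147 pt.

147 pt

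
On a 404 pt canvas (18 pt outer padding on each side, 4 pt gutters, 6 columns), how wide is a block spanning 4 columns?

244 pt

Content width = 404 − 2·18 = 368 pt.
6c + 5·4 = 368 → 6c = 348 → c = 58 pt.
4 columns plus 3 gutters: 232 + 12 = 244 pt.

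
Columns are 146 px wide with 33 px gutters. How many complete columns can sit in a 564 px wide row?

3 columns

k columns need k·146 + (k−1)·33 = k·179 − 33.
k·179 − 33 ≤ 564 → k ≤ 597 / 179 ≈ 3.34, so k = 3.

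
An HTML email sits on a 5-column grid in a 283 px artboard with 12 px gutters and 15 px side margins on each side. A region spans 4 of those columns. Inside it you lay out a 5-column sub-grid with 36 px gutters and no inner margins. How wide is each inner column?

Outer content = 283 − 2·15 = 253 px.
Subtracting 4 gutters of 12 leaves 205 for 5 columns, so c = 41 px.
Span of 4: 4·41 + 3·12 = 164 + 36 = 200 px.
5 columns + 4 gutters: 5d + 4·36 = 200.
5d = 200 − 144 = 56, so d = 11.2 px.

11.2 px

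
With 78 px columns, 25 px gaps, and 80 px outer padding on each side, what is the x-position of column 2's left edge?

Column 2 starts at margin + 1·(column + gutter) = 80 + 1·103 = 183 px.

183 px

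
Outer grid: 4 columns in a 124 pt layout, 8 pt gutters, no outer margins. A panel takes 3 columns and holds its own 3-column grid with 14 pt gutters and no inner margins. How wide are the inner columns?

21 pt

Subtracting 3 gutters of 8 leaves 100 for 4 columns, so c = 25 pt.
3-column span = 3·25 + 2·8 = 91 pt.
91 − 2·14 = 63; ÷3 gives d = 21 pt.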